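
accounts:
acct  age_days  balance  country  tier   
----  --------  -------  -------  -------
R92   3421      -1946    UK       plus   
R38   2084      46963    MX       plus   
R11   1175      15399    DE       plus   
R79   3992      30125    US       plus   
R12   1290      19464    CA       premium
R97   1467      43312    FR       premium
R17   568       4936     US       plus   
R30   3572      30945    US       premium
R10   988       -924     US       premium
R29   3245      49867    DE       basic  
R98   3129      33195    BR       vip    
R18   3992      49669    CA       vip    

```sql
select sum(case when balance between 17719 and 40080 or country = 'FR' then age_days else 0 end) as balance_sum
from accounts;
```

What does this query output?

acct=R92: ✗
acct=R38: ✗
acct=R11: ✗
acct=R79: ✓ → 3992
acct=R12: ✓ → 1290
acct=R97: ✓ → 1467
acct=R17: ✗
acct=R30: ✓ → 3572
acct=R10: ✗
acct=R29: ✗
acct=R98: ✓ → 3129
acct=R18: ✗
balance_sum = 3992 + 1290 + 1467 + 3572 + 3129 = 13450

13450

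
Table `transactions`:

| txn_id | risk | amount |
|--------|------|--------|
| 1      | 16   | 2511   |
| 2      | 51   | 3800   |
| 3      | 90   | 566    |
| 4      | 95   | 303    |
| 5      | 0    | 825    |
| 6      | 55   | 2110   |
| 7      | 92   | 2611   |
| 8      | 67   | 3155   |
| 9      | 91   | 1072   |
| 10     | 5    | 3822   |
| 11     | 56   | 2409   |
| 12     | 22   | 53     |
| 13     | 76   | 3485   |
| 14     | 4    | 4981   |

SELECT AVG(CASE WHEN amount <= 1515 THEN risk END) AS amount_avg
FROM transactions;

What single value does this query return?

59.6

txn_id=1: ✗
txn_id=2: ✗
txn_id=3: ✓ → 90
txn_id=4: ✓ → 95
txn_id=5: ✓ → 0
txn_id=6: ✗
txn_id=7: ✗
txn_id=8: ✗
txn_id=9: ✓ → 91
txn_id=10: ✗
txn_id=11: ✗
txn_id=12: ✓ → 22
txn_id=13: ✗
txn_id=14: ✗
amount_avg = (90 + 95 + 0 + 91 + 22) / 5 = 59.6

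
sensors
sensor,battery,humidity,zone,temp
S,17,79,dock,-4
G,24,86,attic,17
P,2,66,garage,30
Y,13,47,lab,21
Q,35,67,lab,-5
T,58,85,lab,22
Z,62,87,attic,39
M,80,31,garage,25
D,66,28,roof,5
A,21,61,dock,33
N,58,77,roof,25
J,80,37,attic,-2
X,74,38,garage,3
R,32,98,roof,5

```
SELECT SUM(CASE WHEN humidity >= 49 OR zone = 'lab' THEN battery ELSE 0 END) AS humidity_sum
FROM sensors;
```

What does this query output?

322

sensor=S: ✓ → 17
sensor=G: ✓ → 24
sensor=P: ✓ → 2
sensor=Y: ✓ → 13
sensor=Q: ✓ → 35
sensor=T: ✓ → 58
sensor=Z: ✓ → 62
sensor=M: ✗
sensor=D: ✗
sensor=A: ✓ → 21
sensor=N: ✓ → 58
sensor=J: ✗
sensor=X: ✗
sensor=R: ✓ → 32
humidity_sum = 17 + 24 + 2 + 13 + 35 + 58 + 62 + 21 + 58 + 32 = 322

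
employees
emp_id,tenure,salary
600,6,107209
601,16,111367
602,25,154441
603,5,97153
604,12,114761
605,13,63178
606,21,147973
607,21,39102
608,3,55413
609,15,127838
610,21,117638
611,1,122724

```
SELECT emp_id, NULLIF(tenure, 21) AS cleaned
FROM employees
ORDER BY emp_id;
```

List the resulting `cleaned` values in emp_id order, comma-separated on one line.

emp_id=600: tenure=6 vs 21: differ → 6
emp_id=601: tenure=16 vs 21: differ → 16
emp_id=602: tenure=25 vs 21: differ → 25
emp_id=603: tenure=5 vs 21: differ → 5
emp_id=604: tenure=12 vs 21: differ → 12
emp_id=605: tenure=13 vs 21: differ → 13
emp_id=606: tenure=21 vs 21: equal → NULL
emp_id=607: tenure=21 vs 21: equal → NULL
emp_id=608: tenure=3 vs 21: differ → 3
emp_id=609: tenure=15 vs 21: differ → 15
emp_id=610: tenure=21 vs 21: equal → NULL
emp_id=611: tenure=1 vs 21: differ → 1

6, 16, 25, 5, 12, 13, NULL, NULL, 3, 15, NULL, 1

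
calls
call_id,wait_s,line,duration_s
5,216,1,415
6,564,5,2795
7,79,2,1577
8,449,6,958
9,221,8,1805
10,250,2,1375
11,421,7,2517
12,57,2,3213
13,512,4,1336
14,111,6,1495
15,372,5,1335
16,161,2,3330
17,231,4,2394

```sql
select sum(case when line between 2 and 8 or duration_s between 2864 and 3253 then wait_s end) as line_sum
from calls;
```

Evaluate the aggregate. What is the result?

call_id=5: ✗
call_id=6: ✓ → 564
call_id=7: ✓ → 79
call_id=8: ✓ → 449
call_id=9: ✓ → 221
call_id=10: ✓ → 250
call_id=11: ✓ → 421
call_id=12: ✓ → 57
call_id=13: ✓ → 512
call_id=14: ✓ → 111
call_id=15: ✓ → 372
call_id=16: ✓ → 161
call_id=17: ✓ → 231
line_sum = 564 + 79 + 449 + 221 + 250 + 421 + 57 + 512 + 111 + 372 + 161 + 231 = 3428

3428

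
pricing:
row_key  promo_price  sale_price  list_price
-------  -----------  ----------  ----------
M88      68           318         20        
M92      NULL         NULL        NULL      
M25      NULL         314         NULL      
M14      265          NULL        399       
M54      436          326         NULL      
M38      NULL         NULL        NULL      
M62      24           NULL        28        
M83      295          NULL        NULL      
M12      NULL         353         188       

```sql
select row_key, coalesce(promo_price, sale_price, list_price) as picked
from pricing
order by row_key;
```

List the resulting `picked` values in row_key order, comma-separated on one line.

row_key=M12: promo_price=NULL, sale_price=353 → 353
row_key=M14: promo_price=265 → 265
row_key=M25: promo_price=NULL, sale_price=314 → 314
row_key=M38: promo_price=NULL, sale_price=NULL, list_price=NULL (all NULL) → NULL
row_key=M54: promo_price=436 → 436
row_key=M62: promo_price=24 → 24
row_key=M83: promo_price=295 → 295
row_key=M88: promo_price=68 → 68
row_key=M92: promo_price=NULL, sale_price=NULL, list_price=NULL (all NULL) → NULL

353, 265, 314, NULL, 436, 24, 295, 68, NULL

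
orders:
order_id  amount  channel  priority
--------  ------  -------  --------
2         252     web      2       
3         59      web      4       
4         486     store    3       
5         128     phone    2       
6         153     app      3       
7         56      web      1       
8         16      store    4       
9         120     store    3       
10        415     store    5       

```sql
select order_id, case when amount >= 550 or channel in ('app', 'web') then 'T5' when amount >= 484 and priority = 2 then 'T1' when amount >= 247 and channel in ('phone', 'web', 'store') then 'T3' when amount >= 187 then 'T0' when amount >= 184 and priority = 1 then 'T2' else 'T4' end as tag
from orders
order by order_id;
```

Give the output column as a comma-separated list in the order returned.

order_id=2: amount >= 550 or channel in ('app', 'web') → T5
order_id=3: amount >= 550 or channel in ('app', 'web') → T5
order_id=4: amount >= 247 and channel in ('phone', 'web', 'store') → T3
order_id=5: ELSE → T4
order_id=6: amount >= 550 or channel in ('app', 'web') → T5
order_id=7: amount >= 550 or channel in ('app', 'web') → T5
order_id=8: ELSE → T4
order_id=9: ELSE → T4
order_id=10: amount >= 247 and channel in ('phone', 'web', 'store') → T3

T5, T5, T3, T4, T5, T5, T4, T4, T3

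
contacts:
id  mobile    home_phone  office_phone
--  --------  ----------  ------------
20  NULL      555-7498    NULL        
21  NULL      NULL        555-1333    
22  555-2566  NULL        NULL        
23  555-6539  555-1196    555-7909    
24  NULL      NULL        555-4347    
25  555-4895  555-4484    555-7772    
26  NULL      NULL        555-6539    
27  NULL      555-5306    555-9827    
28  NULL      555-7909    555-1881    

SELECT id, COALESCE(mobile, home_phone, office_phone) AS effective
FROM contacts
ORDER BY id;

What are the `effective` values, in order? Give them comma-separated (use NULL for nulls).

id=20: mobile=NULL, home_phone=555-7498 → 555-7498
id=21: mobile=NULL, home_phone=NULL, office_phone=555-1333 → 555-1333
id=22: mobile=555-2566 → 555-2566
id=23: mobile=555-6539 → 555-6539
id=24: mobile=NULL, home_phone=NULL, office_phone=555-4347 → 555-4347
id=25: mobile=555-4895 → 555-4895
id=26: mobile=NULL, home_phone=NULL, office_phone=555-6539 → 555-6539
id=27: mobile=NULL, home_phone=555-5306 → 555-5306
id=28: mobile=NULL, home_phone=555-7909 → 555-7909

555-7498, 555-1333, 555-2566, 555-6539, 555-4347, 555-4895, 555-6539, 555-5306, 555-7909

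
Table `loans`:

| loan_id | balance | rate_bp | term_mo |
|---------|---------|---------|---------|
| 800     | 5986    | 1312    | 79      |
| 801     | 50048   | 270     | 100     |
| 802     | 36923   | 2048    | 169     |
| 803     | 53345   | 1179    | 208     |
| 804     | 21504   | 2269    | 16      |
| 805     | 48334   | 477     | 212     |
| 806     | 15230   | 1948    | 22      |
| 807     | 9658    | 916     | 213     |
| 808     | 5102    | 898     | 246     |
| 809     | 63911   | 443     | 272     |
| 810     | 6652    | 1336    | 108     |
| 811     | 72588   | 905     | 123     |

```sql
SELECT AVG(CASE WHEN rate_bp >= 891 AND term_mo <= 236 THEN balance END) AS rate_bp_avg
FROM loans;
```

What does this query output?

loan_id=800: ✓ → 5986
loan_id=801: ✗
loan_id=802: ✓ → 36923
loan_id=803: ✓ → 53345
loan_id=804: ✓ → 21504
loan_id=805: ✗
loan_id=806: ✓ → 15230
loan_id=807: ✓ → 9658
loan_id=808: ✗
loan_id=809: ✗
loan_id=810: ✓ → 6652
loan_id=811: ✓ → 72588
rate_bp_avg = (5986 + 36923 + 53345 + 21504 + 15230 + 9658 + 6652 + 72588) / 8 = 27735.75

27735.75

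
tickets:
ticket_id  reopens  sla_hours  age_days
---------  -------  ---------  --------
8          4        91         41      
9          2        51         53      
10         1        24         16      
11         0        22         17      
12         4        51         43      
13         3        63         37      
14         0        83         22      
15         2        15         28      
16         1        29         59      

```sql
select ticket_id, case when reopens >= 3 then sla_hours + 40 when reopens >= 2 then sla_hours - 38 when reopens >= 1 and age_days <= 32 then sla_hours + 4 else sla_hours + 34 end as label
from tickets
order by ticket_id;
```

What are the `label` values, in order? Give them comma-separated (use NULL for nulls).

ticket_id=8: reopens >= 3 → 131
ticket_id=9: reopens >= 2 → 13
ticket_id=10: reopens >= 1 and age_days <= 32 → 28
ticket_id=11: ELSE → 56
ticket_id=12: reopens >= 3 → 91
ticket_id=13: reopens >= 3 → 103
ticket_id=14: ELSE → 117
ticket_id=15: reopens >= 2 → -23
ticket_id=16: ELSE → 63

131, 13, 28, 56, 91, 103, 117, -23, 63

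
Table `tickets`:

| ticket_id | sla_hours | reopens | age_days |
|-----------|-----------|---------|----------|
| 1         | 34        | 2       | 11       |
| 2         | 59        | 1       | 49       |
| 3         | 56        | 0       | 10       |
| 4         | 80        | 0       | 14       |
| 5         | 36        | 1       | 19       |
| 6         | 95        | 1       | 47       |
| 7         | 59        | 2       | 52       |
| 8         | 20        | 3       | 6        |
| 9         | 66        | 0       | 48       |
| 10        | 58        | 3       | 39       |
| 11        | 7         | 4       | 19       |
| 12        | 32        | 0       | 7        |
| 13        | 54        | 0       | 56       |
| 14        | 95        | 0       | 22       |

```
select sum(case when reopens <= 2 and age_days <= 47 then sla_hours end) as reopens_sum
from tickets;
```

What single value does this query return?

428

ticket_id=1: ✓ → 34
ticket_id=2: ✗
ticket_id=3: ✓ → 56
ticket_id=4: ✓ → 80
ticket_id=5: ✓ → 36
ticket_id=6: ✓ → 95
ticket_id=7: ✗
ticket_id=8: ✗
ticket_id=9: ✗
ticket_id=10: ✗
ticket_id=11: ✗
ticket_id=12: ✓ → 32
ticket_id=13: ✗
ticket_id=14: ✓ → 95
reopens_sum = 34 + 56 + 80 + 36 + 95 + 32 + 95 = 428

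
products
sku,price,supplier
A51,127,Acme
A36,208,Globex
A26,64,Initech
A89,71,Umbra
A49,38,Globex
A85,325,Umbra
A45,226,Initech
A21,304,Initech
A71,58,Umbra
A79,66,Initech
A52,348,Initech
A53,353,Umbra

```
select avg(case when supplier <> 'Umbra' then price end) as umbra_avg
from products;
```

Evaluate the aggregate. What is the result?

172.625

sku=A51: ✓ → 127
sku=A36: ✓ → 208
sku=A26: ✓ → 64
sku=A89: ✗
sku=A49: ✓ → 38
sku=A85: ✗
sku=A45: ✓ → 226
sku=A21: ✓ → 304
sku=A71: ✗
sku=A79: ✓ → 66
sku=A52: ✓ → 348
sku=A53: ✗
umbra_avg = (127 + 208 + 64 + 38 + 226 + 304 + 66 + 348) / 8 = 172.625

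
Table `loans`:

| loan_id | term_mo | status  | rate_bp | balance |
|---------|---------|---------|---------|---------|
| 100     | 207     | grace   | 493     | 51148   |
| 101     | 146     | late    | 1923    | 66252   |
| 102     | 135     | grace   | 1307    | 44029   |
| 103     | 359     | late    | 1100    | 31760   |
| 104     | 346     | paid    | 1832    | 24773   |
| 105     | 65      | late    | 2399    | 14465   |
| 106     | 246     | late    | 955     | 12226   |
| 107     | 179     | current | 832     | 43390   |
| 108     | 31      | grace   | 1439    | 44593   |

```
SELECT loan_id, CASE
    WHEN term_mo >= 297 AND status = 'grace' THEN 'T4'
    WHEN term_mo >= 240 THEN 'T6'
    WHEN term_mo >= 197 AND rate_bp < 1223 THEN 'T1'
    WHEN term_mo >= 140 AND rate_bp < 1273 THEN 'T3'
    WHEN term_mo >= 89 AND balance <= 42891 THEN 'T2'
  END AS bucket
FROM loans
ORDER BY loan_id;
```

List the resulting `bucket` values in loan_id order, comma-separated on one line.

T1, NULL, NULL, T6, T6, NULL, T6, T3, NULL

loan_id=100: term_mo >= 197 AND rate_bp < 1223 → T1
loan_id=101: (no match → NULL) → NULL
loan_id=102: (no match → NULL) → NULL
loan_id=103: term_mo >= 240 → T6
loan_id=104: term_mo >= 240 → T6
loan_id=105: (no match → NULL) → NULL
loan_id=106: term_mo >= 240 → T6
loan_id=107: term_mo >= 140 AND rate_bp < 1273 → T3
loan_id=108: (no match → NULL) → NULL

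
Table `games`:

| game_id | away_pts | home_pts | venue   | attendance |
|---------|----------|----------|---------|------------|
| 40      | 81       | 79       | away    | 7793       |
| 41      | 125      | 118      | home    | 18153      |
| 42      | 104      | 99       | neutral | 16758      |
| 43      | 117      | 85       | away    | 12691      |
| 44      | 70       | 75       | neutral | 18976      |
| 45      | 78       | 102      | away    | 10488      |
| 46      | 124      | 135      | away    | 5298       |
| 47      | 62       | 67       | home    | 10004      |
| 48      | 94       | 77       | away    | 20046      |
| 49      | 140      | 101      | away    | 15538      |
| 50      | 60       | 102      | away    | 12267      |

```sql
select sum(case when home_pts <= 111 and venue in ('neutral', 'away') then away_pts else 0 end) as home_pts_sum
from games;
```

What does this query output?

game_id=40: ✓ → 81
game_id=41: ✗
game_id=42: ✓ → 104
game_id=43: ✓ → 117
game_id=44: ✓ → 70
game_id=45: ✓ → 78
game_id=46: ✗
game_id=47: ✗
game_id=48: ✓ → 94
game_id=49: ✓ → 140
game_id=50: ✓ → 60
home_pts_sum = 81 + 104 + 117 + 70 + 78 + 94 + 140 + 60 = 744

744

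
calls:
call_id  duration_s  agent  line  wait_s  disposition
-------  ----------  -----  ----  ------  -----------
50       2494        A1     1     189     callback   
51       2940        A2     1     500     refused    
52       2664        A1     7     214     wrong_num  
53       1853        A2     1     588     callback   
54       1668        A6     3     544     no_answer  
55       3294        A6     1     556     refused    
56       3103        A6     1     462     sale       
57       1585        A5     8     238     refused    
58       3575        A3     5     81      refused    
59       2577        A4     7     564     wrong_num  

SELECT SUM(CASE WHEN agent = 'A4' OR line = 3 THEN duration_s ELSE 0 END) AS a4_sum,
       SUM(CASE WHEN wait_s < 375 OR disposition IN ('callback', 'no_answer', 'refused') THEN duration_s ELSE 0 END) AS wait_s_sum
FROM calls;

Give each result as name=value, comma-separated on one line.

a4_sum=4245, wait_s_sum=20073

[a4_sum: agent = 'A4' OR line = 3]
call_id=50: ✗
call_id=51: ✗
call_id=52: ✗
call_id=53: ✗
call_id=54: ✓ → 1668
call_id=55: ✗
call_id=56: ✗
call_id=57: ✗
call_id=58: ✗
call_id=59: ✓ → 2577
a4_sum = 1668 + 2577 = 4245
—
[wait_s_sum: wait_s < 375 OR disposition IN ('callback', 'no_answer', 'refused')]
call_id=50: ✓ → 2494
call_id=51: ✓ → 2940
call_id=52: ✓ → 2664
call_id=53: ✓ → 1853
call_id=54: ✓ → 1668
call_id=55: ✓ → 3294
call_id=56: ✗
call_id=57: ✓ → 1585
call_id=58: ✓ → 3575
call_id=59: ✗
wait_s_sum = 2494 + 2940 + 2664 + 1853 + 1668 + 3294 + 1585 + 3575 = 20073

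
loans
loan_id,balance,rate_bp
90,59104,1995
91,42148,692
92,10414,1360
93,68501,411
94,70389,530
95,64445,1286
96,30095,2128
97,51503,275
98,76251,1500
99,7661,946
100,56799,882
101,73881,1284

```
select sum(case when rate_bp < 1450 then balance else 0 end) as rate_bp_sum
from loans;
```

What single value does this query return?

loan_id=90: ✗
loan_id=91: ✓ → 42148
loan_id=92: ✓ → 10414
loan_id=93: ✓ → 68501
loan_id=94: ✓ → 70389
loan_id=95: ✓ → 64445
loan_id=96: ✗
loan_id=97: ✓ → 51503
loan_id=98: ✗
loan_id=99: ✓ → 7661
loan_id=100: ✓ → 56799
loan_id=101: ✓ → 73881
rate_bp_sum = 42148 + 10414 + 68501 + 70389 + 64445 + 51503 + 7661 + 56799 + 73881 = 445741

445741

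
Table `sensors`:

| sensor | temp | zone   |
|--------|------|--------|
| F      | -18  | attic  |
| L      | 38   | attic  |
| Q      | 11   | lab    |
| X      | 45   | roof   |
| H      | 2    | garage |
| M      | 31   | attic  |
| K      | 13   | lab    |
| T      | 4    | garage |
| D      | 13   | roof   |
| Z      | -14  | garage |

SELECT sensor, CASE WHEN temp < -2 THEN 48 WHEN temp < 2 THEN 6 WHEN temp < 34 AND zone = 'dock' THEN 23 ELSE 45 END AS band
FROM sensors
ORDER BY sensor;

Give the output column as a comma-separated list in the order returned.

sensor=D: ELSE → 45
sensor=F: temp < -2 → 48
sensor=H: ELSE → 45
sensor=K: ELSE → 45
sensor=L: ELSE → 45
sensor=M: ELSE → 45
sensor=Q: ELSE → 45
sensor=T: ELSE → 45
sensor=X: ELSE → 45
sensor=Z: temp < -2 → 48

45, 48, 45, 45, 45, 45, 45, 45, 45, 48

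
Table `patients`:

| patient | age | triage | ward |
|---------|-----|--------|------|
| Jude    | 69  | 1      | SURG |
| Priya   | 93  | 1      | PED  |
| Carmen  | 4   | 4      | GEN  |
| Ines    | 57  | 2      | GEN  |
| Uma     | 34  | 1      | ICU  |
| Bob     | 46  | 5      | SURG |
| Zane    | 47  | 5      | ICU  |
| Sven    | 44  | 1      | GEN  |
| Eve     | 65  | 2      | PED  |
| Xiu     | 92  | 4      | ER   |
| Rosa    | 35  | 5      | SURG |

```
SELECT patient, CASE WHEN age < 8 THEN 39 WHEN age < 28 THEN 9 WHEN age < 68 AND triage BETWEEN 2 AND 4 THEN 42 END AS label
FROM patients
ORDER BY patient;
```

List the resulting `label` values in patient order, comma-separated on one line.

NULL, 39, 42, 42, NULL, NULL, NULL, NULL, NULL, NULL, NULL

patient=Bob: (no match → NULL) → NULL
patient=Carmen: age < 8 → 39
patient=Eve: age < 68 AND triage BETWEEN 2 AND 4 → 42
patient=Ines: age < 68 AND triage BETWEEN 2 AND 4 → 42
patient=Jude: (no match → NULL) → NULL
patient=Priya: (no match → NULL) → NULL
patient=Rosa: (no match → NULL) → NULL
patient=Sven: (no match → NULL) → NULL
patient=Uma: (no match → NULL) → NULL
patient=Xiu: (no match → NULL) → NULL
patient=Zane: (no match → NULL) → NULL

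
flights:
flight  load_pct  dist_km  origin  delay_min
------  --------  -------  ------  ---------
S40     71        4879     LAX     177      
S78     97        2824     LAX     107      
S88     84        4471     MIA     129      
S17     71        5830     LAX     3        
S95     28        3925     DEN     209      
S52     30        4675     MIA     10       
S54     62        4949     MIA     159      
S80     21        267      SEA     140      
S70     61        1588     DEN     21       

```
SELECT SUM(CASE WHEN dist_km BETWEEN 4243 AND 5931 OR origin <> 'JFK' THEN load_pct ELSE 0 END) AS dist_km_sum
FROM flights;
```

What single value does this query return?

flight=S40: ✓ → 71
flight=S78: ✓ → 97
flight=S88: ✓ → 84
flight=S17: ✓ → 71
flight=S95: ✓ → 28
flight=S52: ✓ → 30
flight=S54: ✓ → 62
flight=S80: ✓ → 21
flight=S70: ✓ → 61
dist_km_sum = 71 + 97 + 84 + 71 + 28 + 30 + 62 + 21 + 61 = 525

525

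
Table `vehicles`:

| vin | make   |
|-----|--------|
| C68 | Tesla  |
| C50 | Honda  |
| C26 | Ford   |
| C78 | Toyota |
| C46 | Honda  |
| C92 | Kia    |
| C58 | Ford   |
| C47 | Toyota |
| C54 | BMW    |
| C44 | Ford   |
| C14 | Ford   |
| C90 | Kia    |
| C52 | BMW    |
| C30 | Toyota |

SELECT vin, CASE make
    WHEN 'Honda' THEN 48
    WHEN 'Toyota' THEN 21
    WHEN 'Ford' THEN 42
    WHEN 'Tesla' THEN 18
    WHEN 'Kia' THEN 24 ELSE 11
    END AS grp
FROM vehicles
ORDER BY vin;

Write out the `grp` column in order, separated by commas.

vin=C14: make='Ford' → 42
vin=C26: make='Ford' → 42
vin=C30: make='Toyota' → 21
vin=C44: make='Ford' → 42
vin=C46: make='Honda' → 48
vin=C47: make='Toyota' → 21
vin=C50: make='Honda' → 48
vin=C52: ELSE → 11
vin=C54: ELSE → 11
vin=C58: make='Ford' → 42
vin=C68: make='Tesla' → 18
vin=C78: make='Toyota' → 21
vin=C90: make='Kia' → 24
vin=C92: make='Kia' → 24

42, 42, 21, 42, 48, 21, 48, 11, 11, 42, 18, 21, 24, 24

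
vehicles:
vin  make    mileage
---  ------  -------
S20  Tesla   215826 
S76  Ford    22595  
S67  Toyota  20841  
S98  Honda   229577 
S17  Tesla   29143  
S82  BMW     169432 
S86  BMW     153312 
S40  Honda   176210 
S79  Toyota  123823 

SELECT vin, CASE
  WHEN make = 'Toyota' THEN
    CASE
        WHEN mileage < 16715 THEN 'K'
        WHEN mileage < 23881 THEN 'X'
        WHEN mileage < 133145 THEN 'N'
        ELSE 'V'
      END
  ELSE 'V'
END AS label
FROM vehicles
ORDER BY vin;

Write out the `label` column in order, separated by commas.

vin=S17: make='Tesla' → outer ELSE → V
vin=S20: make='Tesla' → outer ELSE → V
vin=S40: make='Honda' → outer ELSE → V
vin=S67: make='Toyota' → inner[mileage < 23881] → X
vin=S76: make='Ford' → outer ELSE → V
vin=S79: make='Toyota' → inner[mileage < 133145] → N
vin=S82: make='BMW' → outer ELSE → V
vin=S86: make='BMW' → outer ELSE → V
vin=S98: make='Honda' → outer ELSE → V

V, V, V, X, V, N, V, V, V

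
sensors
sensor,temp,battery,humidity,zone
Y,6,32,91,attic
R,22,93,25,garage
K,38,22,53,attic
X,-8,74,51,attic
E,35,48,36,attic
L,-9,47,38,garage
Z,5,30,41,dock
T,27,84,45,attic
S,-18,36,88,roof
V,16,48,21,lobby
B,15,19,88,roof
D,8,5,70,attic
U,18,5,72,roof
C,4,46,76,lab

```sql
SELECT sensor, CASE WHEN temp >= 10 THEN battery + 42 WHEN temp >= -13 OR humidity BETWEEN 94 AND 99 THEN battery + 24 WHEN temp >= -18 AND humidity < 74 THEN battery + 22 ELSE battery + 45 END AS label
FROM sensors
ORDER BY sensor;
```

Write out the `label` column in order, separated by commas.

sensor=B: temp >= 10 → 61
sensor=C: temp >= -13 OR humidity BETWEEN 94 AND 99 → 70
sensor=D: temp >= -13 OR humidity BETWEEN 94 AND 99 → 29
sensor=E: temp >= 10 → 90
sensor=K: temp >= 10 → 64
sensor=L: temp >= -13 OR humidity BETWEEN 94 AND 99 → 71
sensor=R: temp >= 10 → 135
sensor=S: ELSE → 81
sensor=T: temp >= 10 → 126
sensor=U: temp >= 10 → 47
sensor=V: temp >= 10 → 90
sensor=X: temp >= -13 OR humidity BETWEEN 94 AND 99 → 98
sensor=Y: temp >= -13 OR humidity BETWEEN 94 AND 99 → 56
sensor=Z: temp >= -13 OR humidity BETWEEN 94 AND 99 → 54

61, 70, 29, 90, 64, 71, 135, 81, 126, 47, 90, 98, 56, 54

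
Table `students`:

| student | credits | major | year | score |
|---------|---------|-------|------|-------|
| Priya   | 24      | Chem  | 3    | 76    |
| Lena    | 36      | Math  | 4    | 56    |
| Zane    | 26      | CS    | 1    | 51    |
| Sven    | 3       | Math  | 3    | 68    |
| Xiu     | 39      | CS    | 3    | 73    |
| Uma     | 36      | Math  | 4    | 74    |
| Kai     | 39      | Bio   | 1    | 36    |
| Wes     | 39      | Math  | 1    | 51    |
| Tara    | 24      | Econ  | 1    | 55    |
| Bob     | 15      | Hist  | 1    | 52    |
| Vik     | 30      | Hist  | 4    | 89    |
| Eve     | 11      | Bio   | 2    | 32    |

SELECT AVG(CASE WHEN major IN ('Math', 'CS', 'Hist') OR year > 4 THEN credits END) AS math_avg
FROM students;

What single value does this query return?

student=Priya: ✗
student=Lena: ✓ → 36
student=Zane: ✓ → 26
student=Sven: ✓ → 3
student=Xiu: ✓ → 39
student=Uma: ✓ → 36
student=Kai: ✗
student=Wes: ✓ → 39
student=Tara: ✗
student=Bob: ✓ → 15
student=Vik: ✓ → 30
student=Eve: ✗
math_avg = (36 + 26 + 3 + 39 + 36 + 39 + 15 + 30) / 8 = 28

28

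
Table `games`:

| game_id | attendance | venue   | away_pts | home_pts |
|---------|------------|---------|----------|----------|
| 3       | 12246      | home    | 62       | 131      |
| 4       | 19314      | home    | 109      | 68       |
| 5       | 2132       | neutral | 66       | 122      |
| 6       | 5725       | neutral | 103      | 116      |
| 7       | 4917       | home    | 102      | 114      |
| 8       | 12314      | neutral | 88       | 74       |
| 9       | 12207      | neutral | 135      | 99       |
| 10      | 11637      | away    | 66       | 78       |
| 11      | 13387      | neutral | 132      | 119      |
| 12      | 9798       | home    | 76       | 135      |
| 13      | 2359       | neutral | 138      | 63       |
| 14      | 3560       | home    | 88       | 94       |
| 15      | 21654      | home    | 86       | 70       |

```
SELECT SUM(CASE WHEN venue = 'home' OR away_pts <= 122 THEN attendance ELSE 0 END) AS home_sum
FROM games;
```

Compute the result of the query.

103297

game_id=3: ✓ → 12246
game_id=4: ✓ → 19314
game_id=5: ✓ → 2132
game_id=6: ✓ → 5725
game_id=7: ✓ → 4917
game_id=8: ✓ → 12314
game_id=9: ✗
game_id=10: ✓ → 11637
game_id=11: ✗
game_id=12: ✓ → 9798
game_id=13: ✗
game_id=14: ✓ → 3560
game_id=15: ✓ → 21654
home_sum = 12246 + 19314 + 2132 + 5725 + 4917 + 12314 + 11637 + 9798 + 3560 + 21654 = 103297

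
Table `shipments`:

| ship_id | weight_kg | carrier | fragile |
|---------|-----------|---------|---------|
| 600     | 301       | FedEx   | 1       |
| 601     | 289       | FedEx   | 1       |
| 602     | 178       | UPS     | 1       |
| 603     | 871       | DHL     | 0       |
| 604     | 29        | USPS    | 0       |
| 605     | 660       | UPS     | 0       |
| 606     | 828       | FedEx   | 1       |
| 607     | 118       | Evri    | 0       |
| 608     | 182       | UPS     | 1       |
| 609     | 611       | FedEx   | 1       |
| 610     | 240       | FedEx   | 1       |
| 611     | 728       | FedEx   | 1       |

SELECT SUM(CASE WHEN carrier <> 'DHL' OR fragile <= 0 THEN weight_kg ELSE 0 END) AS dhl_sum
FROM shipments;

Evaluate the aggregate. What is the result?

5035

ship_id=600: ✓ → 301
ship_id=601: ✓ → 289
ship_id=602: ✓ → 178
ship_id=603: ✓ → 871
ship_id=604: ✓ → 29
ship_id=605: ✓ → 660
ship_id=606: ✓ → 828
ship_id=607: ✓ → 118
ship_id=608: ✓ → 182
ship_id=609: ✓ → 611
ship_id=610: ✓ → 240
ship_id=611: ✓ → 728
dhl_sum = 301 + 289 + 178 + 871 + 29 + 660 + 828 + 118 + 182 + 611 + 240 + 728 = 5035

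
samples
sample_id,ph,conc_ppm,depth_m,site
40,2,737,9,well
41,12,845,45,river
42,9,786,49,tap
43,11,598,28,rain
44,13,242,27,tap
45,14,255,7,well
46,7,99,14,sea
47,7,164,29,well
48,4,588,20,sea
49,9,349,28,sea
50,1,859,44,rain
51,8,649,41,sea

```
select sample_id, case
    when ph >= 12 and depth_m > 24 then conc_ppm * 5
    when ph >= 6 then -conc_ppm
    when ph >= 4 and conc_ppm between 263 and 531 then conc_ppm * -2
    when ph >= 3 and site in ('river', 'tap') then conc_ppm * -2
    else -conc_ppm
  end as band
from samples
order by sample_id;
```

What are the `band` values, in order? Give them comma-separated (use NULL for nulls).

-737, 4225, -786, -598, 1210, -255, -99, -164, -588, -349, -859, -649

sample_id=40: ELSE → -737
sample_id=41: ph >= 12 and depth_m > 24 → 4225
sample_id=42: ph >= 6 → -786
sample_id=43: ph >= 6 → -598
sample_id=44: ph >= 12 and depth_m > 24 → 1210
sample_id=45: ph >= 6 → -255
sample_id=46: ph >= 6 → -99
sample_id=47: ph >= 6 → -164
sample_id=48: ELSE → -588
sample_id=49: ph >= 6 → -349
sample_id=50: ELSE → -859
sample_id=51: ph >= 6 → -649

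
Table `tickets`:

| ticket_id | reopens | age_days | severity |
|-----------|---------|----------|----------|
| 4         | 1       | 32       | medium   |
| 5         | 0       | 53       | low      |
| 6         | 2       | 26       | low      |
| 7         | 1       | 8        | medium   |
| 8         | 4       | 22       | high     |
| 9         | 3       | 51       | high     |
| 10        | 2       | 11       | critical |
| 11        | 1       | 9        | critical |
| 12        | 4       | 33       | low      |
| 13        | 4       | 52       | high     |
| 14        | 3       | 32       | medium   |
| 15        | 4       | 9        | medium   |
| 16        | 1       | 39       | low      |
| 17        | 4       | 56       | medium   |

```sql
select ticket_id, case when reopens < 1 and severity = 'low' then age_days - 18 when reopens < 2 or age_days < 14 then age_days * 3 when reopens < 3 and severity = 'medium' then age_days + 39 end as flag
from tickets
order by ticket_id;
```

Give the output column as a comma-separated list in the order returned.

ticket_id=4: reopens < 2 or age_days < 14 → 96
ticket_id=5: reopens < 1 and severity = 'low' → 35
ticket_id=6: (no match → NULL) → NULL
ticket_id=7: reopens < 2 or age_days < 14 → 24
ticket_id=8: (no match → NULL) → NULL
ticket_id=9: (no match → NULL) → NULL
ticket_id=10: reopens < 2 or age_days < 14 → 33
ticket_id=11: reopens < 2 or age_days < 14 → 27
ticket_id=12: (no match → NULL) → NULL
ticket_id=13: (no match → NULL) → NULL
ticket_id=14: (no match → NULL) → NULL
ticket_id=15: reopens < 2 or age_days < 14 → 27
ticket_id=16: reopens < 2 or age_days < 14 → 117
ticket_id=17: (no match → NULL) → NULL

96, 35, NULL, 24, NULL, NULL, 33, 27, NULL, NULL, NULL, 27, 117, NULL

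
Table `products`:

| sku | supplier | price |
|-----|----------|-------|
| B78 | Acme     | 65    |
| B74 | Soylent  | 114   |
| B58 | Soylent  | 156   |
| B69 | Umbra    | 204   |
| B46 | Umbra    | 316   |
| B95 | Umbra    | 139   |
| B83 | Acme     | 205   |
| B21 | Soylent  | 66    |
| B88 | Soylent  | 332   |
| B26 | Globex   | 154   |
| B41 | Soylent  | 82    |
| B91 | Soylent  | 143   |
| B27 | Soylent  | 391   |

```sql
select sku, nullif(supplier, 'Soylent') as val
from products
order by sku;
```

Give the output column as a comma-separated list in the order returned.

NULL, Globex, NULL, NULL, Umbra, NULL, Umbra, NULL, Acme, Acme, NULL, NULL, Umbra

sku=B21: supplier=Soylent vs Soylent: equal → NULL
sku=B26: supplier=Globex vs Soylent: differ → Globex
sku=B27: supplier=Soylent vs Soylent: equal → NULL
sku=B41: supplier=Soylent vs Soylent: equal → NULL
sku=B46: supplier=Umbra vs Soylent: differ → Umbra
sku=B58: supplier=Soylent vs Soylent: equal → NULL
sku=B69: supplier=Umbra vs Soylent: differ → Umbra
sku=B74: supplier=Soylent vs Soylent: equal → NULL
sku=B78: supplier=Acme vs Soylent: differ → Acme
sku=B83: supplier=Acme vs Soylent: differ → Acme
sku=B88: supplier=Soylent vs Soylent: equal → NULL
sku=B91: supplier=Soylent vs Soylent: equal → NULL
sku=B95: supplier=Umbra vs Soylent: differ → Umbra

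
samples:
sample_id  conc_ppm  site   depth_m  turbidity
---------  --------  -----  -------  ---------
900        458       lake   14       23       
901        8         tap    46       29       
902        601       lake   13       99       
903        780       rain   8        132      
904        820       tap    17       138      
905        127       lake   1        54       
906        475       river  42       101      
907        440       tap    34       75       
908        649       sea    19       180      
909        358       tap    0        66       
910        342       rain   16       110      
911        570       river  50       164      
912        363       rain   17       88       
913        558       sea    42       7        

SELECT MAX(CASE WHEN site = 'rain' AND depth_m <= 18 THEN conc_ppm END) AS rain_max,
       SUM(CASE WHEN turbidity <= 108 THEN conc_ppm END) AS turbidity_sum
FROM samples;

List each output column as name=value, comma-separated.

rain_max=780, turbidity_sum=3388

[rain_max: site = 'rain' AND depth_m <= 18]
sample_id=900: ✗
sample_id=901: ✗
sample_id=902: ✗
sample_id=903: ✓ → 780
sample_id=904: ✗
sample_id=905: ✗
sample_id=906: ✗
sample_id=907: ✗
sample_id=908: ✗
sample_id=909: ✗
sample_id=910: ✓ → 342
sample_id=911: ✗
sample_id=912: ✓ → 363
sample_id=913: ✗
rain_max = MAX(780, 342, 363) = 780
—
[turbidity_sum: turbidity <= 108]
sample_id=900: ✓ → 458
sample_id=901: ✓ → 8
sample_id=902: ✓ → 601
sample_id=903: ✗
sample_id=904: ✗
sample_id=905: ✓ → 127
sample_id=906: ✓ → 475
sample_id=907: ✓ → 440
sample_id=908: ✗
sample_id=909: ✓ → 358
sample_id=910: ✗
sample_id=911: ✗
sample_id=912: ✓ → 363
sample_id=913: ✓ → 558
turbidity_sum = 458 + 8 + 601 + 127 + 475 + 440 + 358 + 363 + 558 = 3388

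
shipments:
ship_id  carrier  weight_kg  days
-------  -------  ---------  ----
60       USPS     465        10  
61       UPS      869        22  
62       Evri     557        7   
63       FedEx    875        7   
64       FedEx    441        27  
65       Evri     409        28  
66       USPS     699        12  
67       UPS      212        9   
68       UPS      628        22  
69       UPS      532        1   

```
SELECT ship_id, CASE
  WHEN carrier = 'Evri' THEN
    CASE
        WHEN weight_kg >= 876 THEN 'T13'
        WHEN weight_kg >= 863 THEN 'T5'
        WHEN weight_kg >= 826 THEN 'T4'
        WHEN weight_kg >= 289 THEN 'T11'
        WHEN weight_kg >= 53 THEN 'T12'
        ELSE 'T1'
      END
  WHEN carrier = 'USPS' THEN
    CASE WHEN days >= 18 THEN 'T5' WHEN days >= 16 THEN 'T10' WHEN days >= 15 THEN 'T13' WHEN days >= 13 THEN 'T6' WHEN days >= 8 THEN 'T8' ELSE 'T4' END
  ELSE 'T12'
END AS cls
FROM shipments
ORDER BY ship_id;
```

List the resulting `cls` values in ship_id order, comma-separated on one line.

ship_id=60: carrier='USPS' → inner[days >= 8] → T8
ship_id=61: carrier='UPS' → outer ELSE → T12
ship_id=62: carrier='Evri' → inner[weight_kg >= 289] → T11
ship_id=63: carrier='FedEx' → outer ELSE → T12
ship_id=64: carrier='FedEx' → outer ELSE → T12
ship_id=65: carrier='Evri' → inner[weight_kg >= 289] → T11
ship_id=66: carrier='USPS' → inner[days >= 8] → T8
ship_id=67: carrier='UPS' → outer ELSE → T12
ship_id=68: carrier='UPS' → outer ELSE → T12
ship_id=69: carrier='UPS' → outer ELSE → T12

T8, T12, T11, T12, T12, T11, T8, T12, T12, T12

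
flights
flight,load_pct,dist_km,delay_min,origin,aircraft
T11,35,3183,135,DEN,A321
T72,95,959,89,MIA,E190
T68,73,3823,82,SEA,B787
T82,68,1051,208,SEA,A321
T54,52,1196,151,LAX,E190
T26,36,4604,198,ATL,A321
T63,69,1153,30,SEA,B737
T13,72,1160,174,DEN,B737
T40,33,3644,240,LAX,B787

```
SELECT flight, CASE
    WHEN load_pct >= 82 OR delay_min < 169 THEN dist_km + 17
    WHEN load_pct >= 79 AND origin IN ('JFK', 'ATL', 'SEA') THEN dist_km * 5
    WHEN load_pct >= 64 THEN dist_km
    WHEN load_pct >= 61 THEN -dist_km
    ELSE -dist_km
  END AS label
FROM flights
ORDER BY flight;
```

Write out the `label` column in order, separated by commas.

flight=T11: load_pct >= 82 OR delay_min < 169 → 3200
flight=T13: load_pct >= 64 → 1160
flight=T26: ELSE → -4604
flight=T40: ELSE → -3644
flight=T54: load_pct >= 82 OR delay_min < 169 → 1213
flight=T63: load_pct >= 82 OR delay_min < 169 → 1170
flight=T68: load_pct >= 82 OR delay_min < 169 → 3840
flight=T72: load_pct >= 82 OR delay_min < 169 → 976
flight=T82: load_pct >= 64 → 1051

3200, 1160, -4604, -3644, 1213, 1170, 3840, 976, 1051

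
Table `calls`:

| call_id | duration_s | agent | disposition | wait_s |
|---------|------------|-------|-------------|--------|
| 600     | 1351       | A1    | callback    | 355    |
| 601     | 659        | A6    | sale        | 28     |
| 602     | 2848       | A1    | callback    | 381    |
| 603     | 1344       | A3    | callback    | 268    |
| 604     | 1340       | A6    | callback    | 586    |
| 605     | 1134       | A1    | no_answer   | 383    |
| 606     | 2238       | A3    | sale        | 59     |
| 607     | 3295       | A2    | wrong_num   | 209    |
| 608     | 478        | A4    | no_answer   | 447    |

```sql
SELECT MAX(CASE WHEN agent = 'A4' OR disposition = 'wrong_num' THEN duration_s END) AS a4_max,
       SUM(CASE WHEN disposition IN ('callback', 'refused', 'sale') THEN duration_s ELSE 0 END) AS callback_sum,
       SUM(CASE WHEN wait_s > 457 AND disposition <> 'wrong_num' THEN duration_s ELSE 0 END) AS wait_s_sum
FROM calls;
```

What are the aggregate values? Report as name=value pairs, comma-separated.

a4_max=3295, callback_sum=9780, wait_s_sum=1340

[a4_max: agent = 'A4' OR disposition = 'wrong_num']
call_id=600: ✗
call_id=601: ✗
call_id=602: ✗
call_id=603: ✗
call_id=604: ✗
call_id=605: ✗
call_id=606: ✗
call_id=607: ✓ → 3295
call_id=608: ✓ → 478
a4_max = MAX(3295, 478) = 3295
—
[callback_sum: disposition IN ('callback', 'refused', 'sale')]
call_id=600: ✓ → 1351
call_id=601: ✓ → 659
call_id=602: ✓ → 2848
call_id=603: ✓ → 1344
call_id=604: ✓ → 1340
call_id=605: ✗
call_id=606: ✓ → 2238
call_id=607: ✗
call_id=608: ✗
callback_sum = 1351 + 659 + 2848 + 1344 + 1340 + 2238 = 9780
—
[wait_s_sum: wait_s > 457 AND disposition <> 'wrong_num']
call_id=600: ✗
call_id=601: ✗
call_id=602: ✗
call_id=603: ✗
call_id=604: ✓ → 1340
call_id=605: ✗
call_id=606: ✗
call_id=607: ✗
call_id=608: ✗
wait_s_sum = 1340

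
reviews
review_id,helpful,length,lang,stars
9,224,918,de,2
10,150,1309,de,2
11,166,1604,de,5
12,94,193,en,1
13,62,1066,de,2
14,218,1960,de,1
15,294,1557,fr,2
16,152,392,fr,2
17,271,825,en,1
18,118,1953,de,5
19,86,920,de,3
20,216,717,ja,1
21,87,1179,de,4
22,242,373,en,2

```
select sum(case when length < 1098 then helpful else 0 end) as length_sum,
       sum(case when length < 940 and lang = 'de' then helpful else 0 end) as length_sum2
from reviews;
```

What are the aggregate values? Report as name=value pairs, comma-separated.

[length_sum: length < 1098]
review_id=9: ✓ → 224
review_id=10: ✗
review_id=11: ✗
review_id=12: ✓ → 94
review_id=13: ✓ → 62
review_id=14: ✗
review_id=15: ✗
review_id=16: ✓ → 152
review_id=17: ✓ → 271
review_id=18: ✗
review_id=19: ✓ → 86
review_id=20: ✓ → 216
review_id=21: ✗
review_id=22: ✓ → 242
length_sum = 224 + 94 + 62 + 152 + 271 + 86 + 216 + 242 = 1347
—
[length_sum2: length < 940 and lang = 'de']
review_id=9: ✓ → 224
review_id=10: ✗
review_id=11: ✗
review_id=12: ✗
review_id=13: ✗
review_id=14: ✗
review_id=15: ✗
review_id=16: ✗
review_id=17: ✗
review_id=18: ✗
review_id=19: ✓ → 86
review_id=20: ✗
review_id=21: ✗
review_id=22: ✗
length_sum2 = 224 + 86 = 310

length_sum=1347, length_sum2=310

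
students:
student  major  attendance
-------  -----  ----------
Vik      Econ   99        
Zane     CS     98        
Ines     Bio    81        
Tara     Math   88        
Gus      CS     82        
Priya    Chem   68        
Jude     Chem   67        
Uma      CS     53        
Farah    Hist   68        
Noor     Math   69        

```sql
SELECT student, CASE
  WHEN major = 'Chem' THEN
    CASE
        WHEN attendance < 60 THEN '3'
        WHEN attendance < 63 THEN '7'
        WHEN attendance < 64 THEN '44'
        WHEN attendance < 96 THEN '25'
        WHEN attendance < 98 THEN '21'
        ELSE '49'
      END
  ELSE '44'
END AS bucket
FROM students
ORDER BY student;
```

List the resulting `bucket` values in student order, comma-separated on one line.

student=Farah: major='Hist' → outer ELSE → 44
student=Gus: major='CS' → outer ELSE → 44
student=Ines: major='Bio' → outer ELSE → 44
student=Jude: major='Chem' → inner[attendance < 96] → 25
student=Noor: major='Math' → outer ELSE → 44
student=Priya: major='Chem' → inner[attendance < 96] → 25
student=Tara: major='Math' → outer ELSE → 44
student=Uma: major='CS' → outer ELSE → 44
student=Vik: major='Econ' → outer ELSE → 44
student=Zane: major='CS' → outer ELSE → 44

44, 44, 44, 25, 44, 25, 44, 44, 44, 44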